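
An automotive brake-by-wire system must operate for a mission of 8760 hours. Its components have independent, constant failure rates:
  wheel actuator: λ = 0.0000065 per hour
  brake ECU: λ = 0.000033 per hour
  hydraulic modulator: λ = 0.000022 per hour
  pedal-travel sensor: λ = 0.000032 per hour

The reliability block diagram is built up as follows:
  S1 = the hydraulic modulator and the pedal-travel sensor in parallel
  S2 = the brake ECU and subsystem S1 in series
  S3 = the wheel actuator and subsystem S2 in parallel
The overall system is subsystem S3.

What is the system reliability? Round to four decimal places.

0.9843

R(wheel actuator) = exp(−0.0000065 × 8760) = 0.944651
R(brake ECU) = exp(−0.000033 × 8760) = 0.748952
R(hydraulic modulator) = exp(−0.000022 × 8760) = 0.824713
R(pedal-travel sensor) = exp(−0.000032 × 8760) = 0.755542
Parallel (hydraulic modulator and pedal-travel sensor): 1 − (1 − 0.824713)(1 − 0.755542) = 0.957150
Series (brake ECU and [0.957150]): 0.748952 × 0.957150 = 0.716859
Parallel (wheel actuator and [0.716859]): 1 − (1 − 0.944651)(1 − 0.716859) = 0.9843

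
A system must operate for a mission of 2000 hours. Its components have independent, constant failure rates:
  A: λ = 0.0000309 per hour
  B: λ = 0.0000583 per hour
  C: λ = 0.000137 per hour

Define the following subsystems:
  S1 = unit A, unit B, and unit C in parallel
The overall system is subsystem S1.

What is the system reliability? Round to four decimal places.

0.9984

R(A) = exp(−0.0000309 × 2000) = 0.940071
R(B) = exp(−0.0000583 × 2000) = 0.889941
R(C) = exp(−0.000137 × 2000) = 0.760332
Parallel (A, B, and C): 1 − (1 − 0.940071)(1 − 0.889941)(1 − 0.760332) = 0.9984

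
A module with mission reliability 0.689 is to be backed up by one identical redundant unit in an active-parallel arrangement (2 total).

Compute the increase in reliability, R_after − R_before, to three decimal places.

0.214

R_before = 0.689
R_after = 1 − (1 − 0.689)^2 = 0.903
ΔR = 0.903 − 0.689 = 0.214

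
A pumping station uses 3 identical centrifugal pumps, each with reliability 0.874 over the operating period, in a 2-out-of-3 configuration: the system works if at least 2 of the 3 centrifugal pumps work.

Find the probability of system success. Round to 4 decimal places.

0.9564

R = Σ_{i=2}^{3} C(3,i) p^i (1−p)^{3−i} with p = 0.874
C(3,2)·0.874^2·0.126^1 = 0.288745
C(3,3)·0.874^3·0.126^0 = 0.667628
Sum = 0.9564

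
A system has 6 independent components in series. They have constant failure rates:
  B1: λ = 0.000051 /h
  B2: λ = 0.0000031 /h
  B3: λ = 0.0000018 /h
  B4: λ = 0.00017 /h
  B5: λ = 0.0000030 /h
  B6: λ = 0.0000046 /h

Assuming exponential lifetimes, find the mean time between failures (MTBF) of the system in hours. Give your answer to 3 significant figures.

4280

Series of exponential components: λ_sys = Σ λ_i
λ_sys = 0.000051 + 0.0000031 + 0.0000018 + 0.00017 + 0.0000030 + 0.0000046 = 2.3350e-04 /h
MTBF = 1 / λ_sys = 4280 h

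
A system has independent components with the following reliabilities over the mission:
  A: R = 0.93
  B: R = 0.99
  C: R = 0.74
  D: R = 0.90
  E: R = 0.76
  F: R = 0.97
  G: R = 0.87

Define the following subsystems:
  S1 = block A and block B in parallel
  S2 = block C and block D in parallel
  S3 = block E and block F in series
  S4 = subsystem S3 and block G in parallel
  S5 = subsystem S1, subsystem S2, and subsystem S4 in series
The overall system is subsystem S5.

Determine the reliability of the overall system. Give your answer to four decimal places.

Parallel (A and B): 1 − (1 − 0.930000)(1 − 0.990000) = 0.999300
Parallel (C and D): 1 − (1 − 0.740000)(1 − 0.900000) = 0.974000
Series (E and F): 0.760000 × 0.970000 = 0.737200
Parallel ([0.737200] and G): 1 − (1 − 0.737200)(1 − 0.870000) = 0.965836
Series ([0.999300], [0.974000], and [0.965836]): 0.999300 × 0.974000 × 0.965836 = 0.9401

0.9401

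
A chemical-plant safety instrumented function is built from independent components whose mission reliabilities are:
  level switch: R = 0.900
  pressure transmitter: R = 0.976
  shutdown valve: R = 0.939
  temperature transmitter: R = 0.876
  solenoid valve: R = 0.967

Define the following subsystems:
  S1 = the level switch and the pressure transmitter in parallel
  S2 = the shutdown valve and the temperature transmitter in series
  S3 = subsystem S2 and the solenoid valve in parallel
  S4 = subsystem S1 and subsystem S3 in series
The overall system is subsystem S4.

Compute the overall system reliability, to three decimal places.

Parallel (level switch and pressure transmitter): 1 − (1 − 0.90000)(1 − 0.97600) = 0.99760
Series (shutdown valve and temperature transmitter): 0.93900 × 0.87600 = 0.82256
Parallel ([0.82256] and solenoid valve): 1 − (1 − 0.82256)(1 − 0.96700) = 0.99414
Series ([0.99760] and [0.99414]): 0.99760 × 0.99414 = 0.992

0.992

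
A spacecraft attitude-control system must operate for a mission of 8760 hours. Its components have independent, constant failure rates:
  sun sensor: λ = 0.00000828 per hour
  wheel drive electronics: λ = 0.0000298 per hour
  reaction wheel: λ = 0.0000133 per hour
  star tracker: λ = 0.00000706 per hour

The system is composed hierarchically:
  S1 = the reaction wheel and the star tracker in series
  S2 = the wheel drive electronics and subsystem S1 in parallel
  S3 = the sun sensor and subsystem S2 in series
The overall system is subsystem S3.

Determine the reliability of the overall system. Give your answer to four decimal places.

R(sun sensor) = exp(−0.00000828 × 8760) = 0.930035
R(wheel drive electronics) = exp(−0.0000298 × 8760) = 0.770244
R(reaction wheel) = exp(−0.0000133 × 8760) = 0.890023
R(star tracker) = exp(−0.00000706 × 8760) = 0.940028
Series (reaction wheel and star tracker): 0.890023 × 0.940028 = 0.836647
Parallel (wheel drive electronics and [0.836647]): 1 − (1 − 0.770244)(1 − 0.836647) = 0.962469
Series (sun sensor and [0.962469]): 0.930035 × 0.962469 = 0.8951

0.8951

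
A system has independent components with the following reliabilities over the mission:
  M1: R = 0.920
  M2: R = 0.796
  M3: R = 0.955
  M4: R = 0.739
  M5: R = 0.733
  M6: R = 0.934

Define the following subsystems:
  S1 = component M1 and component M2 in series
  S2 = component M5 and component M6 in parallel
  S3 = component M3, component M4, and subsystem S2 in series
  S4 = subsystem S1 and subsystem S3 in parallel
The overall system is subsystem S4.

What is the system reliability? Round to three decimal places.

0.918

Series (M1 and M2): 0.92000 × 0.79600 = 0.73232
Parallel (M5 and M6): 1 − (1 − 0.73300)(1 − 0.93400) = 0.98238
Series (M3, M4, and [0.98238]): 0.95500 × 0.73900 × 0.98238 = 0.69331
Parallel ([0.73232] and [0.69331]): 1 − (1 − 0.73232)(1 − 0.69331) = 0.918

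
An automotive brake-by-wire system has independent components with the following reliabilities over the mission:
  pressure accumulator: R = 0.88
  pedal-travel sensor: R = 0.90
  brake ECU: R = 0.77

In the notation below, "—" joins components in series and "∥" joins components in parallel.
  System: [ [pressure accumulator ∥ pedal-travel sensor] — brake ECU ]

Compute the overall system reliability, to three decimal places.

Parallel (pressure accumulator and pedal-travel sensor): 1 − (1 − 0.88000)(1 − 0.90000) = 0.98800
Series ([0.98800] and brake ECU): 0.98800 × 0.77000 = 0.761

0.761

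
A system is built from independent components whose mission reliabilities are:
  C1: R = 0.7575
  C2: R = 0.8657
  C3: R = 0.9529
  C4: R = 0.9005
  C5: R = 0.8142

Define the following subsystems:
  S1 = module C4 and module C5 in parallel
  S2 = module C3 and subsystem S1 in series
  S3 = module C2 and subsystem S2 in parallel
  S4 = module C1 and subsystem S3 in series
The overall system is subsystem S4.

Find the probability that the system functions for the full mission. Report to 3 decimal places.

0.751

Parallel (C4 and C5): 1 − (1 − 0.90050)(1 − 0.81420) = 0.98151
Series (C3 and [0.98151]): 0.95290 × 0.98151 = 0.93528
Parallel (C2 and [0.93528]): 1 − (1 − 0.86570)(1 − 0.93528) = 0.99131
Series (C1 and [0.99131]): 0.75750 × 0.99131 = 0.751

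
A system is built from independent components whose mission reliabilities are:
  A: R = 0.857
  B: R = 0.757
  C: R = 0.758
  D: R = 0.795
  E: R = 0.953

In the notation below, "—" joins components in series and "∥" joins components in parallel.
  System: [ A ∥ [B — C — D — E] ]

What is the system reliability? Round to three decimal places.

0.919

Series (B, C, D, and E): 0.75700 × 0.75800 × 0.79500 × 0.95300 = 0.43474
Parallel (A and [0.43474]): 1 − (1 − 0.85700)(1 − 0.43474) = 0.919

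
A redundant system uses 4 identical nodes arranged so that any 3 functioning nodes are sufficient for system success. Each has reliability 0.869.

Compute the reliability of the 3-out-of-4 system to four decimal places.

R = Σ_{i=3}^{4} C(4,i) p^i (1−p)^{4−i} with p = 0.869
C(4,3)·0.869^3·0.131^1 = 0.343867
C(4,4)·0.869^4·0.131^0 = 0.570268
Sum = 0.9141

0.9141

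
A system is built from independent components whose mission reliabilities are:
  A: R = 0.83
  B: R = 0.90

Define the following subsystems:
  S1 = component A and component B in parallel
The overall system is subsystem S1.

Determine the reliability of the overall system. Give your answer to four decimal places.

0.9830

Parallel (A and B): 1 − (1 − 0.830000)(1 − 0.900000) = 0.9830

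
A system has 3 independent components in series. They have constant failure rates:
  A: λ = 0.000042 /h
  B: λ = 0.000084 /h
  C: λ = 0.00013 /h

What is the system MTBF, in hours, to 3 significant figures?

Series of exponential components: λ_sys = Σ λ_i
λ_sys = 0.000042 + 0.000084 + 0.00013 = 2.5600e-04 /h
MTBF = 1 / λ_sys = 3910 h

3910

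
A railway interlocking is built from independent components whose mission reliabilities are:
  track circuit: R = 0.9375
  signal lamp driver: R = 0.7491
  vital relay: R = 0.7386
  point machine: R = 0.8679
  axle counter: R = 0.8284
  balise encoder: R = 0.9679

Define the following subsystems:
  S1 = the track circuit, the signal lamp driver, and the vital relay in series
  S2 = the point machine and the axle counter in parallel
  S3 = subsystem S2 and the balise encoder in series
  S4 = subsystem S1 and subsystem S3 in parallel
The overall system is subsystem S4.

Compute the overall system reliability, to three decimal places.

0.974

Series (track circuit, signal lamp driver, and vital relay): 0.93750 × 0.74910 × 0.73860 = 0.51870
Parallel (point machine and axle counter): 1 − (1 − 0.86790)(1 − 0.82840) = 0.97733
Series ([0.97733] and balise encoder): 0.97733 × 0.96790 = 0.94596
Parallel ([0.51870] and [0.94596]): 1 − (1 − 0.51870)(1 − 0.94596) = 0.974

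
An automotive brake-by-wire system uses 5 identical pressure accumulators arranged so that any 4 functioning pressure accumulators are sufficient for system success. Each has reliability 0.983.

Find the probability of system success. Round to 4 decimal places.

0.9972

R = Σ_{i=4}^{5} C(5,i) p^i (1−p)^{5−i} with p = 0.983
C(5,4)·0.983^4·0.017^1 = 0.079366
C(5,5)·0.983^5·0.017^0 = 0.917841
Sum = 0.9972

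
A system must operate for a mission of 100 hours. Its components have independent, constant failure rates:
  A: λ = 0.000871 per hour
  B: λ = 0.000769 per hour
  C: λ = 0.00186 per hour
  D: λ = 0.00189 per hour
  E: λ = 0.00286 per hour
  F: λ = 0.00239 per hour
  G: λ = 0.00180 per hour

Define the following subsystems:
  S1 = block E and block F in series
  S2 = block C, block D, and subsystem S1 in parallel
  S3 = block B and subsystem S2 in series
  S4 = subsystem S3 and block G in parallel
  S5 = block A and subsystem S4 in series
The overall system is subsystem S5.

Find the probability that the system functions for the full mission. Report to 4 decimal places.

0.9037

R(A) = exp(−0.000871 × 100) = 0.916585
R(B) = exp(−0.000769 × 100) = 0.925982
R(C) = exp(−0.00186 × 100) = 0.830274
R(D) = exp(−0.00189 × 100) = 0.827787
R(E) = exp(−0.00286 × 100) = 0.751263
R(F) = exp(−0.00239 × 100) = 0.787415
R(G) = exp(−0.00180 × 100) = 0.835270
Series (E and F): 0.751263 × 0.787415 = 0.591556
Parallel (C, D, and [0.591556]): 1 − (1 − 0.830274)(1 − 0.827787)(1 − 0.591556) = 0.988062
Series (B and [0.988062]): 0.925982 × 0.988062 = 0.914928
Parallel ([0.914928] and G): 1 − (1 − 0.914928)(1 − 0.835270) = 0.985986
Series (A and [0.985986]): 0.916585 × 0.985986 = 0.9037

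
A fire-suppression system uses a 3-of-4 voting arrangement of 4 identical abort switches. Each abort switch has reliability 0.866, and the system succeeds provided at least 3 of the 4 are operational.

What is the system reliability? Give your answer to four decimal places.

R = Σ_{i=3}^{4} C(4,i) p^i (1−p)^{4−i} with p = 0.866
C(4,3)·0.866^3·0.134^1 = 0.348112
C(4,4)·0.866^4·0.134^0 = 0.562434
Sum = 0.9105

0.9105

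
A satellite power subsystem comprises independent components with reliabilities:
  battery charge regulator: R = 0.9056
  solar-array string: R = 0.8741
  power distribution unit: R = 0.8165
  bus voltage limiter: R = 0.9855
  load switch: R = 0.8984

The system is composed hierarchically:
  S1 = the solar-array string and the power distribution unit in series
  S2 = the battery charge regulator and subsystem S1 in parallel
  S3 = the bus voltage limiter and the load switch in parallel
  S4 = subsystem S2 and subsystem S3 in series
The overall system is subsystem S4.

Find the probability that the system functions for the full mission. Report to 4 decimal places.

0.9715

Series (solar-array string and power distribution unit): 0.874100 × 0.816500 = 0.713703
Parallel (battery charge regulator and [0.713703]): 1 − (1 − 0.905600)(1 − 0.713703) = 0.972974
Parallel (bus voltage limiter and load switch): 1 − (1 − 0.985500)(1 − 0.898400) = 0.998527
Series ([0.972974] and [0.998527]): 0.972974 × 0.998527 = 0.9715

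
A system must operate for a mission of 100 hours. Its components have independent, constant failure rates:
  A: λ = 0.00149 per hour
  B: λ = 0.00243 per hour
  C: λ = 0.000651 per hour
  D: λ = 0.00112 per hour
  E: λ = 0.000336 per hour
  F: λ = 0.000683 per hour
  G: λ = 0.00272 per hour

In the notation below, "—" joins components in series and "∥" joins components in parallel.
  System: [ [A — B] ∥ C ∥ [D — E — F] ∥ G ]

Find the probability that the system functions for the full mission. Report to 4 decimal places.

R(A) = exp(−0.00149 × 100) = 0.861569
R(B) = exp(−0.00243 × 100) = 0.784272
R(C) = exp(−0.000651 × 100) = 0.936974
R(D) = exp(−0.00112 × 100) = 0.894044
R(E) = exp(−0.000336 × 100) = 0.966958
R(F) = exp(−0.000683 × 100) = 0.933980
R(G) = exp(−0.00272 × 100) = 0.761854
Series (A and B): 0.861569 × 0.784272 = 0.675704
Series (D, E, and F): 0.894044 × 0.966958 × 0.933980 = 0.807429
Parallel ([0.675704], C, [0.807429], and G): 1 − (1 − 0.675704)(1 − 0.936974)(1 − 0.807429)(1 − 0.761854) = 0.9991

0.9991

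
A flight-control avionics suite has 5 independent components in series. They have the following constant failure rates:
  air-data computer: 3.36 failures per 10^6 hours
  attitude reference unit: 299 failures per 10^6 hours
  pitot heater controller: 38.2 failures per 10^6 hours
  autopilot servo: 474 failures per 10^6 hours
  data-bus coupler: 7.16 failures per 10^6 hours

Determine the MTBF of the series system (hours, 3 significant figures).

1220

Series of exponential components: λ_sys = Σ λ_i
λ_sys = 0.00000336 + 0.000299 + 0.0000382 + 0.000474 + 0.00000716 = 8.2172e-04 /h
MTBF = 1 / λ_sys = 1220 h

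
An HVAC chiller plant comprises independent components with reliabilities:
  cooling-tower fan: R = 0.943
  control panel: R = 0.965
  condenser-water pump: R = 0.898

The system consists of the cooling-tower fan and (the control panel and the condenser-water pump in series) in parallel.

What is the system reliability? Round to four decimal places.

0.9924

Series (control panel and condenser-water pump): 0.965000 × 0.898000 = 0.866570
Parallel (cooling-tower fan and [0.866570]): 1 − (1 − 0.943000)(1 − 0.866570) = 0.9924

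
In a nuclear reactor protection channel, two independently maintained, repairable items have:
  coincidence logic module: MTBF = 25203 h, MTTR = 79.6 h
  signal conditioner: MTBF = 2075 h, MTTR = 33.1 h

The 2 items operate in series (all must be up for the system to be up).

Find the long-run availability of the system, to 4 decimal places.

A(coincidence logic module) = MTBF/(MTBF+MTTR) = 25203/(25203+79.6) = 0.996852
A(signal conditioner) = MTBF/(MTBF+MTTR) = 2075/(2075+33.1) = 0.984299
Series availability: 0.996852 × 0.984299 = 0.9812

0.9812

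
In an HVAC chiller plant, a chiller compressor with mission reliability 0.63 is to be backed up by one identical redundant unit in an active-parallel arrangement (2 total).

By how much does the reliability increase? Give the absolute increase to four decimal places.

R_before = 0.63
R_after = 1 − (1 − 0.63)^2 = 0.8631
ΔR = 0.8631 − 0.63 = 0.2331

0.2331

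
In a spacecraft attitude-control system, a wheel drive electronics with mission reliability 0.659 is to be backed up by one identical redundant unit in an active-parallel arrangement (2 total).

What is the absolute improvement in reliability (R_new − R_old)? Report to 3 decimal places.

R_before = 0.659
R_after = 1 − (1 − 0.659)^2 = 0.884
ΔR = 0.884 − 0.659 = 0.225

0.225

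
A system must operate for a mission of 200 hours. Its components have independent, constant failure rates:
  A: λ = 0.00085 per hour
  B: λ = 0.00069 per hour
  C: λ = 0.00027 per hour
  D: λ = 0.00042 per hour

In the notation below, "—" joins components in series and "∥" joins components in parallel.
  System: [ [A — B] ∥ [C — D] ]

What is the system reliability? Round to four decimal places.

0.9658

R(A) = exp(−0.00085 × 200) = 0.843665
R(B) = exp(−0.00069 × 200) = 0.871099
R(C) = exp(−0.00027 × 200) = 0.947432
R(D) = exp(−0.00042 × 200) = 0.919431
Series (A and B): 0.843665 × 0.871099 = 0.734916
Series (C and D): 0.947432 × 0.919431 = 0.871098
Parallel ([0.734916] and [0.871098]): 1 − (1 − 0.734916)(1 − 0.871098) = 0.9658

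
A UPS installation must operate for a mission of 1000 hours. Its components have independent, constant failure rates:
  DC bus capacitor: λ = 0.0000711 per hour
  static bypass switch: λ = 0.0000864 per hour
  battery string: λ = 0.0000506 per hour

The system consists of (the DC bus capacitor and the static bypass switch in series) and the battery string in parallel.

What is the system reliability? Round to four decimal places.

0.9928

R(DC bus capacitor) = exp(−0.0000711 × 1000) = 0.931369
R(static bypass switch) = exp(−0.0000864 × 1000) = 0.917227
R(battery string) = exp(−0.0000506 × 1000) = 0.950659
Series (DC bus capacitor and static bypass switch): 0.931369 × 0.917227 = 0.854277
Parallel ([0.854277] and battery string): 1 − (1 − 0.854277)(1 − 0.950659) = 0.9928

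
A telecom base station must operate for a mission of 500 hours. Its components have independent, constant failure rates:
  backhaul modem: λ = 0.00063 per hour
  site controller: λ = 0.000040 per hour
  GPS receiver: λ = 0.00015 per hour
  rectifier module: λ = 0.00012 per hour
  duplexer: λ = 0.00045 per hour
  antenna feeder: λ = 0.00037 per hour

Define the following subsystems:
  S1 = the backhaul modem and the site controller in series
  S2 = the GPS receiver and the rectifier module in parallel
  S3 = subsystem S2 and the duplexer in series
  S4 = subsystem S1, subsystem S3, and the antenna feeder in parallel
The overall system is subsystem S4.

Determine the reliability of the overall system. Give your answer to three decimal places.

R(backhaul modem) = exp(−0.00063 × 500) = 0.72979
R(site controller) = exp(−0.000040 × 500) = 0.98020
R(GPS receiver) = exp(−0.00015 × 500) = 0.92774
R(rectifier module) = exp(−0.00012 × 500) = 0.94176
R(duplexer) = exp(−0.00045 × 500) = 0.79852
R(antenna feeder) = exp(−0.00037 × 500) = 0.83110
Series (backhaul modem and site controller): 0.72979 × 0.98020 = 0.71534
Parallel (GPS receiver and rectifier module): 1 − (1 − 0.92774)(1 − 0.94176) = 0.99579
Series ([0.99579] and duplexer): 0.99579 × 0.79852 = 0.79516
Parallel ([0.71534], [0.79516], and antenna feeder): 1 − (1 − 0.71534)(1 − 0.79516)(1 − 0.83110) = 0.990

0.990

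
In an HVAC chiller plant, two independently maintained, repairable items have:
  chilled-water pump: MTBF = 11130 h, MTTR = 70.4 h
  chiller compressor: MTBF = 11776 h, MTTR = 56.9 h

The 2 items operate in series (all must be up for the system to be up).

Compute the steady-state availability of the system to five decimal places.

A(chilled-water pump) = MTBF/(MTBF+MTTR) = 11130/(11130+70.4) = 0.993715
A(chiller compressor) = MTBF/(MTBF+MTTR) = 11776/(11776+56.9) = 0.995191
Series availability: 0.993715 × 0.995191 = 0.98894

0.98894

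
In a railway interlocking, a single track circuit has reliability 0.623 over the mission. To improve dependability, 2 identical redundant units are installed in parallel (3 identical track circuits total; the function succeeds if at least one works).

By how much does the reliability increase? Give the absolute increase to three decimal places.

0.323

R_before = 0.623
R_after = 1 − (1 − 0.623)^3 = 0.946
ΔR = 0.946 − 0.623 = 0.323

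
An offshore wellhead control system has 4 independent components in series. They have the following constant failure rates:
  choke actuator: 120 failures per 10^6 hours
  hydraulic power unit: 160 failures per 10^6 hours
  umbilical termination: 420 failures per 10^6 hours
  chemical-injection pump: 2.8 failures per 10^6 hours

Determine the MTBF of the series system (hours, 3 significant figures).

Series of exponential components: λ_sys = Σ λ_i
λ_sys = 0.00012 + 0.00016 + 0.00042 + 0.0000028 = 7.0280e-04 /h
MTBF = 1 / λ_sys = 1420 h

1420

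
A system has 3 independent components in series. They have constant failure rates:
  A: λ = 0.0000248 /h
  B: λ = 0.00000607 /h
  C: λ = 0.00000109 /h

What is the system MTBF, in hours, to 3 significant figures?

Series of exponential components: λ_sys = Σ λ_i
λ_sys = 0.0000248 + 0.00000607 + 0.00000109 = 3.1960e-05 /h
MTBF = 1 / λ_sys = 31300 h

31300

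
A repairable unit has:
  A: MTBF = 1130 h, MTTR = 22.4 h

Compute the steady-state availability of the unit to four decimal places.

0.9806

A(A) = MTBF/(MTBF+MTTR) = 1130/(1130+22.4) = 0.9806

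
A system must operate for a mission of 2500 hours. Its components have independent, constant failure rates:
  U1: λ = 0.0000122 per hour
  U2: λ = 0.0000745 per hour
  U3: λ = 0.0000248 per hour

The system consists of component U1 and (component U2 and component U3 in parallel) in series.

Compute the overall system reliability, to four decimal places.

R(U1) = exp(−0.0000122 × 2500) = 0.969960
R(U2) = exp(−0.0000745 × 2500) = 0.830066
R(U3) = exp(−0.0000248 × 2500) = 0.939883
Parallel (U2 and U3): 1 − (1 − 0.830066)(1 − 0.939883) = 0.989784
Series (U1 and [0.989784]): 0.969960 × 0.989784 = 0.9601

0.9601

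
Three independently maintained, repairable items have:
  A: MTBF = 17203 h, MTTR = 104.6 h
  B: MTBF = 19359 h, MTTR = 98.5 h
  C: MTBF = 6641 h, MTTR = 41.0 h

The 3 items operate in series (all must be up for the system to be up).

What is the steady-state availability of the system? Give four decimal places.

A(A) = MTBF/(MTBF+MTTR) = 17203/(17203+104.6) = 0.993956
A(B) = MTBF/(MTBF+MTTR) = 19359/(19359+98.5) = 0.994938
A(C) = MTBF/(MTBF+MTTR) = 6641/(6641+41.0) = 0.993864
Series availability: 0.993956 × 0.994938 × 0.993864 = 0.9829

0.9829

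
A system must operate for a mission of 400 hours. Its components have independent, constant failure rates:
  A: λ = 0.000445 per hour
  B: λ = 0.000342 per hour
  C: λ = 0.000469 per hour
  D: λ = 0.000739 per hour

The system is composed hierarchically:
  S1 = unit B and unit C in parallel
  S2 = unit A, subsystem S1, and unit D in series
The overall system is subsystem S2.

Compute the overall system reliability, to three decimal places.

R(A) = exp(−0.000445 × 400) = 0.83694
R(B) = exp(−0.000342 × 400) = 0.87214
R(C) = exp(−0.000469 × 400) = 0.82895
R(D) = exp(−0.000739 × 400) = 0.74409
Parallel (B and C): 1 − (1 − 0.87214)(1 − 0.82895) = 0.97813
Series (A, [0.97813], and D): 0.83694 × 0.97813 × 0.74409 = 0.609

0.609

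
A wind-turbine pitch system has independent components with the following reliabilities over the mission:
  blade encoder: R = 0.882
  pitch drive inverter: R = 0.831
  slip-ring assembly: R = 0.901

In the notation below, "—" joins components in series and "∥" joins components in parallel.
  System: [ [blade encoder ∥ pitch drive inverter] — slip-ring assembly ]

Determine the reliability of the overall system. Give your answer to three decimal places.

Parallel (blade encoder and pitch drive inverter): 1 − (1 − 0.88200)(1 − 0.83100) = 0.98006
Series ([0.98006] and slip-ring assembly): 0.98006 × 0.90100 = 0.883

0.883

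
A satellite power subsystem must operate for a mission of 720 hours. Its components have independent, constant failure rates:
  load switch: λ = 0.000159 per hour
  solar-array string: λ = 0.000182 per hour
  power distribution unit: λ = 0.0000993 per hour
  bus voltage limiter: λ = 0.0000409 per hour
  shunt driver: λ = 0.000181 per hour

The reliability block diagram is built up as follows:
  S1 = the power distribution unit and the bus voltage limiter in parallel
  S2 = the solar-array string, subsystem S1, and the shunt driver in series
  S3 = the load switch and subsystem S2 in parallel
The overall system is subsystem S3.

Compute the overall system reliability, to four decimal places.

R(load switch) = exp(−0.000159 × 720) = 0.891830
R(solar-array string) = exp(−0.000182 × 720) = 0.877183
R(power distribution unit) = exp(−0.0000993 × 720) = 0.931000
R(bus voltage limiter) = exp(−0.0000409 × 720) = 0.970981
R(shunt driver) = exp(−0.000181 × 720) = 0.877814
Parallel (power distribution unit and bus voltage limiter): 1 − (1 − 0.931000)(1 − 0.970981) = 0.997998
Series (solar-array string, [0.997998], and shunt driver): 0.877183 × 0.997998 × 0.877814 = 0.768462
Parallel (load switch and [0.768462]): 1 − (1 − 0.891830)(1 − 0.768462) = 0.9750

0.9750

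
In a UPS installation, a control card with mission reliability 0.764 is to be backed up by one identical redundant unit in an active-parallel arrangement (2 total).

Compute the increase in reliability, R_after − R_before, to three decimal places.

R_before = 0.764
R_after = 1 − (1 − 0.764)^2 = 0.944
ΔR = 0.944 − 0.764 = 0.180

0.180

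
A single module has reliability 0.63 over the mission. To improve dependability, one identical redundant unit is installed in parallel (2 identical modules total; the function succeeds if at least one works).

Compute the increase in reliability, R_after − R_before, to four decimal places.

R_before = 0.63
R_after = 1 − (1 − 0.63)^2 = 0.8631
ΔR = 0.8631 − 0.63 = 0.2331

0.2331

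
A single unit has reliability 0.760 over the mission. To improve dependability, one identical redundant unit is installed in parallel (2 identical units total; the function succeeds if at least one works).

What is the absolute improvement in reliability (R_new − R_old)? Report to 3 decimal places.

0.182

R_before = 0.760
R_after = 1 − (1 − 0.760)^2 = 0.942
ΔR = 0.942 − 0.760 = 0.182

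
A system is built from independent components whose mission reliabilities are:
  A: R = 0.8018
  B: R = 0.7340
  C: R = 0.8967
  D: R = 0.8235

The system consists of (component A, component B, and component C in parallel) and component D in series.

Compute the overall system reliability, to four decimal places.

Parallel (A, B, and C): 1 − (1 − 0.801800)(1 − 0.734000)(1 − 0.896700) = 0.994554
Series ([0.994554] and D): 0.994554 × 0.823500 = 0.8190

0.8190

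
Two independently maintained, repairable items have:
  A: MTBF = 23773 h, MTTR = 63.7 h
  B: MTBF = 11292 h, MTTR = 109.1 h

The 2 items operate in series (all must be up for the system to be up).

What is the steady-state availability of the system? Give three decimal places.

0.988

A(A) = MTBF/(MTBF+MTTR) = 23773/(23773+63.7) = 0.997328
A(B) = MTBF/(MTBF+MTTR) = 11292/(11292+109.1) = 0.990431
Series availability: 0.997328 × 0.990431 = 0.988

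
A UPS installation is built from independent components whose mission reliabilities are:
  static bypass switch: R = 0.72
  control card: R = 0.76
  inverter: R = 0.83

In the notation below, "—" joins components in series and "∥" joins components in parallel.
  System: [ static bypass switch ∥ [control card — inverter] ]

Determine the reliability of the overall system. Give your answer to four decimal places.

Series (control card and inverter): 0.760000 × 0.830000 = 0.630800
Parallel (static bypass switch and [0.630800]): 1 − (1 − 0.720000)(1 − 0.630800) = 0.8966

0.8966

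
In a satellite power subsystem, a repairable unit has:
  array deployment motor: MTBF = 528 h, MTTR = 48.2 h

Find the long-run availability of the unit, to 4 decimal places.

A(array deployment motor) = MTBF/(MTBF+MTTR) = 528/(528+48.2) = 0.9163

0.9163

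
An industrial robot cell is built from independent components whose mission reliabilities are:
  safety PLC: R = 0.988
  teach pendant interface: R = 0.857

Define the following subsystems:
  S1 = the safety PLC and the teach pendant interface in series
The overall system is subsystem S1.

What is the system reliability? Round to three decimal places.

Series (safety PLC and teach pendant interface): 0.98800 × 0.85700 = 0.847

0.847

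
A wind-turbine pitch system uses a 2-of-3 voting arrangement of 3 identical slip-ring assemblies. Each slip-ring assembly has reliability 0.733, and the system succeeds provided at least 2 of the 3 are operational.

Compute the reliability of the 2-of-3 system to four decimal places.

R = Σ_{i=2}^{3} C(3,i) p^i (1−p)^{3−i} with p = 0.733
C(3,2)·0.733^2·0.267^1 = 0.430368
C(3,3)·0.733^3·0.267^0 = 0.393833
Sum = 0.8242

0.8242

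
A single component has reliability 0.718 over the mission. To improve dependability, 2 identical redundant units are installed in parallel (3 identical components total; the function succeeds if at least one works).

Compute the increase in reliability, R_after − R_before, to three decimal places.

0.260

R_before = 0.718
R_after = 1 − (1 − 0.718)^3 = 0.978
ΔR = 0.978 − 0.718 = 0.260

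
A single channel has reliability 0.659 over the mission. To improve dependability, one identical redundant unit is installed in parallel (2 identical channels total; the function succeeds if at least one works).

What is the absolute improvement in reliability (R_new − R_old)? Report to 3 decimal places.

0.225

R_before = 0.659
R_after = 1 − (1 − 0.659)^2 = 0.884
ΔR = 0.884 − 0.659 = 0.225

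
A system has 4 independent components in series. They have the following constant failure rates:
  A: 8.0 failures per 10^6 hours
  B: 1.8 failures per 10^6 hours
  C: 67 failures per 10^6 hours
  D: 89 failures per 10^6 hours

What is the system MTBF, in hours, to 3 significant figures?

Series of exponential components: λ_sys = Σ λ_i
λ_sys = 0.0000080 + 0.0000018 + 0.000067 + 0.000089 = 1.6580e-04 /h
MTBF = 1 / λ_sys = 6030 h

6030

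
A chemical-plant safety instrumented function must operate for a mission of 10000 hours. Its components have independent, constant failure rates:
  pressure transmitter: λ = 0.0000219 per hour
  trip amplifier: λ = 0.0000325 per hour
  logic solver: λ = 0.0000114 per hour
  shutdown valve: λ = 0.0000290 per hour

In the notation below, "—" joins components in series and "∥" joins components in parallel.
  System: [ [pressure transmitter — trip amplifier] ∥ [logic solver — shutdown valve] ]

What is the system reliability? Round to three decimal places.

0.861

R(pressure transmitter) = exp(−0.0000219 × 10000) = 0.80332
R(trip amplifier) = exp(−0.0000325 × 10000) = 0.72253
R(logic solver) = exp(−0.0000114 × 10000) = 0.89226
R(shutdown valve) = exp(−0.0000290 × 10000) = 0.74826
Series (pressure transmitter and trip amplifier): 0.80332 × 0.72253 = 0.58042
Series (logic solver and shutdown valve): 0.89226 × 0.74826 = 0.66764
Parallel ([0.58042] and [0.66764]): 1 − (1 − 0.58042)(1 − 0.66764) = 0.861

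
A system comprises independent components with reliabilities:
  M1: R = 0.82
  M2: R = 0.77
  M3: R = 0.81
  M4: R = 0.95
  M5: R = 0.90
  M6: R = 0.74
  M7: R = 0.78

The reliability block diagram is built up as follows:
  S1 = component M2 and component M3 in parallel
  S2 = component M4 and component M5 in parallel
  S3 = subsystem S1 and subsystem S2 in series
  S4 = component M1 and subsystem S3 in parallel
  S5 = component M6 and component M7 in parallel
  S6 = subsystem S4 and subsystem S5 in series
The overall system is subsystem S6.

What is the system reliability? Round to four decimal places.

Parallel (M2 and M3): 1 − (1 − 0.770000)(1 − 0.810000) = 0.956300
Parallel (M4 and M5): 1 − (1 − 0.950000)(1 − 0.900000) = 0.995000
Series ([0.956300] and [0.995000]): 0.956300 × 0.995000 = 0.951519
Parallel (M1 and [0.951519]): 1 − (1 − 0.820000)(1 − 0.951519) = 0.991273
Parallel (M6 and M7): 1 − (1 − 0.740000)(1 − 0.780000) = 0.942800
Series ([0.991273] and [0.942800]): 0.991273 × 0.942800 = 0.9346

0.9346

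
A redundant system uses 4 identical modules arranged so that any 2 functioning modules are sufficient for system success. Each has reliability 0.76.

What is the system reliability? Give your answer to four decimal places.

R = Σ_{i=2}^{4} C(4,i) p^i (1−p)^{4−i} with p = 0.76
C(4,2)·0.76^2·0.24^2 = 0.199619
C(4,3)·0.76^3·0.24^1 = 0.421417
C(4,4)·0.76^4·0.24^0 = 0.333622
Sum = 0.9547

0.9547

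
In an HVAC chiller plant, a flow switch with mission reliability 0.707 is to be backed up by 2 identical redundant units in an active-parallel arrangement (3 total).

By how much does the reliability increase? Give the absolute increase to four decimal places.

R_before = 0.707
R_after = 1 − (1 − 0.707)^3 = 0.9748
ΔR = 0.9748 − 0.707 = 0.2678

0.2678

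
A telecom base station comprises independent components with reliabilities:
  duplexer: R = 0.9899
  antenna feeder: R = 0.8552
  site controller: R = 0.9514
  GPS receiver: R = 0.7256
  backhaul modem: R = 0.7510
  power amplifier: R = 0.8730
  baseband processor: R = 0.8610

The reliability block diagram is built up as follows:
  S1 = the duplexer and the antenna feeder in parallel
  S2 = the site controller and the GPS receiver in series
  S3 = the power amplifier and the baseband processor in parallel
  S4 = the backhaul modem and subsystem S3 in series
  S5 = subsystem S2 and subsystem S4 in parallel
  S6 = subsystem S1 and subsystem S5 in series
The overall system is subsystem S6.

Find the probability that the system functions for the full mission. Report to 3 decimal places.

Parallel (duplexer and antenna feeder): 1 − (1 − 0.98990)(1 − 0.85520) = 0.99854
Series (site controller and GPS receiver): 0.95140 × 0.72560 = 0.69034
Parallel (power amplifier and baseband processor): 1 − (1 − 0.87300)(1 − 0.86100) = 0.98235
Series (backhaul modem and [0.98235]): 0.75100 × 0.98235 = 0.73774
Parallel ([0.69034] and [0.73774]): 1 − (1 − 0.69034)(1 − 0.73774) = 0.91879
Series ([0.99854] and [0.91879]): 0.99854 × 0.91879 = 0.917

0.917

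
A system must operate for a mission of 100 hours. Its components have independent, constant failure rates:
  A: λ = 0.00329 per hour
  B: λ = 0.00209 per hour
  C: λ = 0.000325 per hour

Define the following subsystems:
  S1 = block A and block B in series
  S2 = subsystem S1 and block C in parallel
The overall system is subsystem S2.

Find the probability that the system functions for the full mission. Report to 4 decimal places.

R(A) = exp(−0.00329 × 100) = 0.719643
R(B) = exp(−0.00209 × 100) = 0.811395
R(C) = exp(−0.000325 × 100) = 0.968022
Series (A and B): 0.719643 × 0.811395 = 0.583915
Parallel ([0.583915] and C): 1 − (1 − 0.583915)(1 − 0.968022) = 0.9867

0.9867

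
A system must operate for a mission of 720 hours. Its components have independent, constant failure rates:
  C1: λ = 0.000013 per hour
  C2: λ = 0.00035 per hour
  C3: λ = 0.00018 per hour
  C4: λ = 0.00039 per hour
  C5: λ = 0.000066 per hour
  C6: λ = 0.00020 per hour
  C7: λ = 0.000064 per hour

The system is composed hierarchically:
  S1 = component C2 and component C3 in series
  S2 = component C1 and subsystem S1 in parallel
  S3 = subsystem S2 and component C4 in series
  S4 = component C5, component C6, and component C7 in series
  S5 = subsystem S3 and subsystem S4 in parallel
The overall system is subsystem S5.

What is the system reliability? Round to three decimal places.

0.948

R(C1) = exp(−0.000013 × 720) = 0.99068
R(C2) = exp(−0.00035 × 720) = 0.77724
R(C3) = exp(−0.00018 × 720) = 0.87845
R(C4) = exp(−0.00039 × 720) = 0.75518
R(C5) = exp(−0.000066 × 720) = 0.95359
R(C6) = exp(−0.00020 × 720) = 0.86589
R(C7) = exp(−0.000064 × 720) = 0.95497
Series (C2 and C3): 0.77724 × 0.87845 = 0.68277
Parallel (C1 and [0.68277]): 1 − (1 − 0.99068)(1 − 0.68277) = 0.99704
Series ([0.99704] and C4): 0.99704 × 0.75518 = 0.75294
Series (C5, C6, and C7): 0.95359 × 0.86589 × 0.95497 = 0.78852
Parallel ([0.75294] and [0.78852]): 1 − (1 − 0.75294)(1 − 0.78852) = 0.948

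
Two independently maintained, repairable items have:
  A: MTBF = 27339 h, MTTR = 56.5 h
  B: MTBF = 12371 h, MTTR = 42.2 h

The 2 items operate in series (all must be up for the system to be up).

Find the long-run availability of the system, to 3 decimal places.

0.995

A(A) = MTBF/(MTBF+MTTR) = 27339/(27339+56.5) = 0.997938
A(B) = MTBF/(MTBF+MTTR) = 12371/(12371+42.2) = 0.996600
Series availability: 0.997938 × 0.996600 = 0.995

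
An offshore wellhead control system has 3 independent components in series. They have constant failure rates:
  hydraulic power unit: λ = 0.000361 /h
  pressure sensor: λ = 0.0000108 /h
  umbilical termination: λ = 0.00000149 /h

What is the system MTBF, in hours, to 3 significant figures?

Series of exponential components: λ_sys = Σ λ_i
λ_sys = 0.000361 + 0.0000108 + 0.00000149 = 3.7329e-04 /h
MTBF = 1 / λ_sys = 2680 h

2680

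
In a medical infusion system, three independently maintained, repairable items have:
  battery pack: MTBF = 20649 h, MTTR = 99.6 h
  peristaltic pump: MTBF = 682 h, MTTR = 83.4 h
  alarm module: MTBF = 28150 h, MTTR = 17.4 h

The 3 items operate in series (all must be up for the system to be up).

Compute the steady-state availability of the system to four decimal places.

A(battery pack) = MTBF/(MTBF+MTTR) = 20649/(20649+99.6) = 0.995200
A(peristaltic pump) = MTBF/(MTBF+MTTR) = 682/(682+83.4) = 0.891037
A(alarm module) = MTBF/(MTBF+MTTR) = 28150/(28150+17.4) = 0.999382
Series availability: 0.995200 × 0.891037 × 0.999382 = 0.8862

0.8862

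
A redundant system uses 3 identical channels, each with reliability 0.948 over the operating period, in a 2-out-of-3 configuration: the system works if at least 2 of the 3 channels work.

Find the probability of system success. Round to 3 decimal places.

0.992

R = Σ_{i=2}^{3} C(3,i) p^i (1−p)^{3−i} with p = 0.948
C(3,2)·0.948^2·0.052^1 = 0.14020
C(3,3)·0.948^3·0.052^0 = 0.85197
Sum = 0.992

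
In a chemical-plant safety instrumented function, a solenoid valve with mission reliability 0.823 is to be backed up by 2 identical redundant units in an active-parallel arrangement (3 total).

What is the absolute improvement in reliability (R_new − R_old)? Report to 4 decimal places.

R_before = 0.823
R_after = 1 − (1 − 0.823)^3 = 0.9945
ΔR = 0.9945 − 0.823 = 0.1715

0.1715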